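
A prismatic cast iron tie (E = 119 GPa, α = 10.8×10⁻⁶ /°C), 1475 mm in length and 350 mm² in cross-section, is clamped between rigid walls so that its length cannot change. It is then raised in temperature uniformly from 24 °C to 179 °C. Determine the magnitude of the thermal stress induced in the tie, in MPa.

σ ≈ 199 MPa (compressive)

The supports are rigid, so the total axial strain is zero. The restrained thermal strain is ε = αΔT = 10.8×10⁻⁶ × 155 = 1674×10⁻⁶.
The stress required to suppress this strain is σ = Eε = 119×10³ × 1674×10⁻⁶ = 199.2 MPa, compressive since the tie is trying to expand.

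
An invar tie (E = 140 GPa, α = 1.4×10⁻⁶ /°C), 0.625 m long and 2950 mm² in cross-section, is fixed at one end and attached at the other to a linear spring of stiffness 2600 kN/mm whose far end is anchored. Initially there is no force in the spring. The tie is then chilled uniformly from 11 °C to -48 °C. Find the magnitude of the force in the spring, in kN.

If the spring were absent the tie would shorten by αΔT L = 1.4×10⁻⁶ × 59 × 625 = 0.05163 mm.
With a force P in the spring, the elastic change of the tie is PL/(AE) and that of the spring is P/k; compatibility requires their sum to equal δ_free.
So P = δ_free / [L/(AE) + 1/k] = 0.05163 / [ 625/(2950×140×10³) + 1/(2600×10³) ].
P = 0.05163 / 1.898×10⁻⁶ = 27200 N.

P ≈ 27.2 kN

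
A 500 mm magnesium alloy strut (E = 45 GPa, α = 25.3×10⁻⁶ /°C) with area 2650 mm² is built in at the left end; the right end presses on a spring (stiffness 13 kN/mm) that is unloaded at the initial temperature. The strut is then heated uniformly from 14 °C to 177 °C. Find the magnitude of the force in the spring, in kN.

P ≈ 25.4 kN

Free thermal expansion: δ_free = αΔT L = 25.3×10⁻⁶ × 163 × 500 = 2.062 mm.
With a force P in the spring, the elastic change of the strut is PL/(AE) and that of the spring is P/k; compatibility requires their sum to equal δ_free.
So P = δ_free / [L/(AE) + 1/k] = 2.062 / [ 500/(2650×45×10³) + 1/(13×10³) ].
P = 2.062 / 8.112×10⁻⁵ = 25420 N.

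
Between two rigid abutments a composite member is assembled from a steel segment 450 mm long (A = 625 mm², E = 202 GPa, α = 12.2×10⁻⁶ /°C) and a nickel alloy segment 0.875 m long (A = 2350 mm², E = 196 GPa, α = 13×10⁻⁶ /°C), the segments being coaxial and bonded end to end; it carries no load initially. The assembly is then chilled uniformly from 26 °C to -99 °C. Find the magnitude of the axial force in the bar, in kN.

P ≈ 386 kN (tensile)

If the supports were absent, the total length change would be Σ αᵢΔT Lᵢ = 12.2×10⁻⁶×125×450 + 13×10⁻⁶×125×875 = 2.108 mm.
The rigid supports impose zero overall length change; the single axial force P common to all segments must satisfy P Σ Lᵢ/(AᵢEᵢ) = δ_free.
Σ Lᵢ/(AᵢEᵢ) = 450/(625×202×10³) + 875/(2350×196×10³) = 5.464×10⁻⁶ mm/N.
Hence P = δ_free / Σ(L/AE) = 2.108/5.464×10⁻⁶ = 385.8 kN (tensile).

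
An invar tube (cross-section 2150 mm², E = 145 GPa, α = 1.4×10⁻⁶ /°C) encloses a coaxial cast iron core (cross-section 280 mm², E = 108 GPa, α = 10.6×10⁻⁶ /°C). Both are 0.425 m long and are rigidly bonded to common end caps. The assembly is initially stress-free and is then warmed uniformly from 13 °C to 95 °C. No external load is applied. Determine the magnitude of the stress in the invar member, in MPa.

σ ≈ 9.67 MPa (tensile)

Equilibrium of a rigid end plate with no external load gives equal and opposite internal forces ±P in the two members. Since α_{cast iron} > α_{invar}, heating drives the cast iron into compression and the invar into tension.
Compatibility of the two members (thermal + elastic change equal): (α₁ − α₂)ΔT = P·[1/(A₁E₁) + 1/(A₂E₂)].
|α₁ − α₂|·ΔT = 9.2×10⁻⁶ × 82 = 0.0007544.
1/(A₁E₁) + 1/(A₂E₂) = 1/(2150×145×10³) + 1/(280×108×10³) = 3.628×10⁻⁸ N⁻¹.
P = 0.0007544 / 3.628×10⁻⁸ = 20800 N = 20.8 kN.
σ_{invar} = P/A₁ = 20800/2150 = 9.672 MPa, tensile.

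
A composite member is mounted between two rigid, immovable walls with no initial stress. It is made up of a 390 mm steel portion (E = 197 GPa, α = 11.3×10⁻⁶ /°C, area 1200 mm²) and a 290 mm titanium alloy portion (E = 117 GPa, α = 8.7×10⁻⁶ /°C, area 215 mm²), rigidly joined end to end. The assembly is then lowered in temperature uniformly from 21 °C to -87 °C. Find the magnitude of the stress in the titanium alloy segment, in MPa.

If the supports were absent, the total length change would be Σ αᵢΔT Lᵢ = 11.3×10⁻⁶×108×390 + 8.7×10⁻⁶×108×290 = 0.7484 mm.
The rigid supports impose zero overall length change; the single axial force P common to all segments must satisfy P Σ Lᵢ/(AᵢEᵢ) = δ_free.
The series flexibility is Σ Lᵢ/(AᵢEᵢ) = 390/(1200×197×10³) + 290/(215×117×10³) = 1.318×10⁻⁵ mm/N.
Hence P = δ_free / Σ(L/AE) = 0.7484/1.318×10⁻⁵ = 56.79 kN (tensile).
σ_{titanium alloy} = P / A = 56790 / 215 = 264.2 MPa.

σ ≈ 264 MPa (tensile)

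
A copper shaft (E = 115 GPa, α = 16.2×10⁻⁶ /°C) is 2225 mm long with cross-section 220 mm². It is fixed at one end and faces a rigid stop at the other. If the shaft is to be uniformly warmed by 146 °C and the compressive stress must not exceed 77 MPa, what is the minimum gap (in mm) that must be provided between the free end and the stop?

Free expansion if unrestrained: δ_free = αΔT L = 16.2×10⁻⁶ × 146 × 2225 = 5.263 mm.
At the allowable stress the elastic shortening the wall may impose is σL/E = 77 × 2225 / (115×10³) = 1.49 mm.
The gap must absorb the remainder: g_min = 5.263 − 1.49 = 3.773 mm.

g ≈ 3.77 mm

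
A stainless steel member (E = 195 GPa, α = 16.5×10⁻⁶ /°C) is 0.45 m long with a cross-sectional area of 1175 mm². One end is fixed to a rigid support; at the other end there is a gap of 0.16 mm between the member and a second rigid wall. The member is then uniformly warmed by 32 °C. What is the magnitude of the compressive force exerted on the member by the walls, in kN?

If the wall were absent the member would grow by αΔT L = 16.5×10⁻⁶ × 32 × 450 = 0.2376 mm.
This exceeds the 0.16 mm gap, so the wall pushes back. The portion of expansion that must be recovered elastically is δ_free − gap = 0.2376 − 0.16 = 0.0776 mm.
So σ = E(δ_free − g)/L = 195×10³ × 0.0776/450 = 33.63 MPa.
Force on the wall = σA = 33.63 × 1175 mm² = 39.51 kN.

P ≈ 39.5 kN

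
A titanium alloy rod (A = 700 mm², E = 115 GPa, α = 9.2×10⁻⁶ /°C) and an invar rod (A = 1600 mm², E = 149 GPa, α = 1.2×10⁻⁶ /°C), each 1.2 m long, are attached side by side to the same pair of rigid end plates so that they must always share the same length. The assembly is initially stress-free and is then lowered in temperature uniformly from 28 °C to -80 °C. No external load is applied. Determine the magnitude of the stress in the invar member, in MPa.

Equilibrium of a rigid end plate with no external load gives equal and opposite internal forces ±P in the two members. Since α_{titanium alloy} > α_{invar}, cooling drives the titanium alloy into tension and the invar into compression.
Setting the final lengths equal and cancelling L: (α₁ − α₂)ΔT = P/(A₁E₁) + P/(A₂E₂).
|α₁ − α₂|·ΔT = 8×10⁻⁶ × 108 = 0.000864.
1/(A₁E₁) + 1/(A₂E₂) = 1/(700×115×10³) + 1/(1600×149×10³) = 1.662×10⁻⁸ N⁻¹.
P = 0.000864 / 1.662×10⁻⁸ = 51990 N = 51.99 kN.
σ_{invar} = P/A₂ = 51990/1600 = 32.5 MPa, compressive.

σ ≈ 32.5 MPa (compressive)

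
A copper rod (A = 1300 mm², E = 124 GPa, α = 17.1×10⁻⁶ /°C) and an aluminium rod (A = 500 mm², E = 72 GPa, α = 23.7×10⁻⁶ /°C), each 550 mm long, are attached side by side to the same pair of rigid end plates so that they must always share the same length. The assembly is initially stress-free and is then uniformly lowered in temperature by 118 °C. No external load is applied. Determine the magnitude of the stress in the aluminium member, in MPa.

Both members must finish at the same length. With the larger α, the aluminium tends to over-contract; the plates restrain it, putting the aluminium in tension and the copper in compression. With no external load the two internal forces are equal and opposite, magnitude P.
Equating the net (thermal + elastic) strains gives |α₁ − α₂|·ΔT = P·[1/(A₁E₁) + 1/(A₂E₂)].
|α₁ − α₂|·ΔT = 6.6×10⁻⁶ × 118 = 0.0007788.
1/(A₁E₁) + 1/(A₂E₂) = 1/(1300×124×10³) + 1/(500×72×10³) = 3.398×10⁻⁸ N⁻¹.
P = 0.0007788 / 3.398×10⁻⁸ = 22920 N = 22.92 kN.
σ_{aluminium} = P/A₂ = 22920/500 = 45.84 MPa, tensile.

σ ≈ 45.8 MPa (tensile)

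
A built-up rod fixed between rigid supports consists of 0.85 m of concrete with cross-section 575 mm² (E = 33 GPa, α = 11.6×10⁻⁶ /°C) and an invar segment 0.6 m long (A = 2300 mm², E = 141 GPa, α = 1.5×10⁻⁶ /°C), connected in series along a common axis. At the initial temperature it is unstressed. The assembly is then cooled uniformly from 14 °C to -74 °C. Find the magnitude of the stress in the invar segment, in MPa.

If the supports were absent, the total length change would be Σ αᵢΔT Lᵢ = 11.6×10⁻⁶×88×850 + 1.5×10⁻⁶×88×600 = 0.9469 mm.
Since the ends are fixed, an axial force P builds up, equal in every segment, with P · Σ Lᵢ/(AᵢEᵢ) = δ_free.
Σ Lᵢ/(AᵢEᵢ) = 850/(575×33×10³) + 600/(2300×141×10³) = 4.665×10⁻⁵ mm/N.
P = 0.9469 / 4.665×10⁻⁵ = 20300 N = 20.3 kN, tensile.
σ_{invar} = P / A = 20300 / 2300 = 8.826 MPa.

σ ≈ 8.83 MPa (tensile)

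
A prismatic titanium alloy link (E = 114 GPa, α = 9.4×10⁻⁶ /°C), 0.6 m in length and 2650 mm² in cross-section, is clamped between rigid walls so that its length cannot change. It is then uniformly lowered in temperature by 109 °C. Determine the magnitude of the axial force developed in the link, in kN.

Full restraint means ε = 0, so the stress is σ = EαΔT = 114×10³ × 9.4×10⁻⁶ × 109 = 116.8 MPa.
P = AEαΔT = 2650 × 114×10³ × 9.4×10⁻⁶ × 109 = 309.5 kN (tensile).

P ≈ 310 kN (tensile)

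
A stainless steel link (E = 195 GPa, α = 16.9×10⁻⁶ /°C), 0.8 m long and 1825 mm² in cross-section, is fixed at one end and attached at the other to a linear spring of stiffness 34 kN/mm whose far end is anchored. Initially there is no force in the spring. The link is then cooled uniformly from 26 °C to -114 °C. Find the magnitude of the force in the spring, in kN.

If the spring were absent the link would shorten by αΔT L = 16.9×10⁻⁶ × 140 × 800 = 1.893 mm.
With a force P in the spring, the elastic change of the link is PL/(AE) and that of the spring is P/k; compatibility requires their sum to equal δ_free.
So P = δ_free / [L/(AE) + 1/k] = 1.893 / [ 800/(1825×195×10³) + 1/(34×10³) ].
P = 1.893 / 3.166×10⁻⁵ = 59790 N.

P ≈ 59.8 kN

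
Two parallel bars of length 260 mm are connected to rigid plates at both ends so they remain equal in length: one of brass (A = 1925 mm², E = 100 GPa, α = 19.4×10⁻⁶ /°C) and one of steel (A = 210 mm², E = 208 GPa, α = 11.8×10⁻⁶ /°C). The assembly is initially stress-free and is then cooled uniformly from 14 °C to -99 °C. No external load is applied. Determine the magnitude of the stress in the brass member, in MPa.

The brass has the larger α, so on cooling it would change length more than the steel if both were free. The rigid plates force a common final length, so the brass is put into tension and the steel into compression, with equal and opposite forces P (no external load).
Equating the net (thermal + elastic) strains gives |α₁ − α₂|·ΔT = P·[1/(A₁E₁) + 1/(A₂E₂)].
|α₁ − α₂|·ΔT = 7.6×10⁻⁶ × 113 = 0.0008588.
1/(A₁E₁) + 1/(A₂E₂) = 1/(1925×100×10³) + 1/(210×208×10³) = 2.809×10⁻⁸ N⁻¹.
P = 0.0008588 / 2.809×10⁻⁸ = 30570 N = 30.57 kN.
σ_{brass} = P/A₁ = 30570/1925 = 15.88 MPa, tensile.

σ ≈ 15.9 MPa (tensile)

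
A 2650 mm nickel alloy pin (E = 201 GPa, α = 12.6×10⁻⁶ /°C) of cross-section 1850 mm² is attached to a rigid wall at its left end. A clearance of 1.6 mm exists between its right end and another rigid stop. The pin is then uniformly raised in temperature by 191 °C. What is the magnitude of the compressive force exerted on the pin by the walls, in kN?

Free thermal elongation = αΔT L = 12.6×10⁻⁶ × 191 × 2650 = 6.377 mm.
After closing the 1.6 mm clearance, 6.377 − 1.6 = 4.777 mm of expansion remains to be suppressed by the wall.
Compatibility: PL/(AE) = 4.777 mm, so σ = P/A = E × (4.777/2650) = 362.4 MPa.
P = σA = 362.4 × 1850 = 670.4 kN.

P ≈ 670 kN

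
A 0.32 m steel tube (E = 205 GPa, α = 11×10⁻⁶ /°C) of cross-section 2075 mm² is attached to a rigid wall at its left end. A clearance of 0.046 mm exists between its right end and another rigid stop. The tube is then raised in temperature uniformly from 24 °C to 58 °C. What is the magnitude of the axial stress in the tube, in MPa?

Free thermal elongation = αΔT L = 11×10⁻⁶ × 34 × 320 = 0.1197 mm.
This exceeds the 0.046 mm gap, so the wall pushes back. The portion of expansion that must be recovered elastically is δ_free − gap = 0.1197 − 0.046 = 0.07368 mm.
Compatibility: PL/(AE) = 0.07368 mm, so σ = P/A = E × (0.07368/320) = 47.2 MPa.

σ ≈ 47.2 MPa (compressive)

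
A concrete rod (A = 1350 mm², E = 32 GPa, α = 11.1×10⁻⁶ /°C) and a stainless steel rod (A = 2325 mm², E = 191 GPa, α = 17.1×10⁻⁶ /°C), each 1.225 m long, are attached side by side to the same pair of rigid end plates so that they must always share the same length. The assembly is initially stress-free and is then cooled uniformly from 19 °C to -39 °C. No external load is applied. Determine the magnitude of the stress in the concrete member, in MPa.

Both members must finish at the same length. With the larger α, the stainless steel tends to over-contract; the plates restrain it, putting the stainless steel in tension and the concrete in compression. With no external load the two internal forces are equal and opposite, magnitude P.
Equating the net (thermal + elastic) strains gives |α₁ − α₂|·ΔT = P·[1/(A₁E₁) + 1/(A₂E₂)].
|α₁ − α₂|·ΔT = 6×10⁻⁶ × 58 = 0.000348.
1/(A₁E₁) + 1/(A₂E₂) = 1/(1350×32×10³) + 1/(2325×191×10³) = 2.54×10⁻⁸ N⁻¹.
So P = 0.000348 / 2.54×10⁻⁸ = 13.7 kN.
σ_{concrete} = P/A₁ = 13700/1350 = 10.15 MPa, compressive.

σ ≈ 10.1 MPa (compressive)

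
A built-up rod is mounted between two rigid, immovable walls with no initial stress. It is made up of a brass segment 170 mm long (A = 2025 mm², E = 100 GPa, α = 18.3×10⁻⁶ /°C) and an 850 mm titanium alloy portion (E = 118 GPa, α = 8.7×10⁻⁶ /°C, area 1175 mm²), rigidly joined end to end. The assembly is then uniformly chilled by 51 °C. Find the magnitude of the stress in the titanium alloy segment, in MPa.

With the walls removed the bar would change length by δ_free = Σ αᵢΔT Lᵢ = 18.3×10⁻⁶×51×170 + 8.7×10⁻⁶×51×850 = 0.5358 mm.
Since the ends are fixed, an axial force P builds up, equal in every segment, with P · Σ Lᵢ/(AᵢEᵢ) = δ_free.
Σ Lᵢ/(AᵢEᵢ) = 170/(2025×100×10³) + 850/(1175×118×10³) = 6.97×10⁻⁶ mm/N.
Hence P = δ_free / Σ(L/AE) = 0.5358/6.97×10⁻⁶ = 76.87 kN (tensile).
σ_{titanium alloy} = P / A = 76870 / 1175 = 65.42 MPa.

σ ≈ 65.4 MPa (tensile)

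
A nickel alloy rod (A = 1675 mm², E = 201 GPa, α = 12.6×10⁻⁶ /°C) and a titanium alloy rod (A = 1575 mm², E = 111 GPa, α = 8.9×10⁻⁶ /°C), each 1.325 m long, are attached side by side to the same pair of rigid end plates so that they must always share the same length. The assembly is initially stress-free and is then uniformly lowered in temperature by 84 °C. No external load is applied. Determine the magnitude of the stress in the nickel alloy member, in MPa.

Equilibrium of a rigid end plate with no external load gives equal and opposite internal forces ±P in the two members. Since α_{nickel alloy} > α_{titanium alloy}, cooling drives the nickel alloy into tension and the titanium alloy into compression.
Equating the net (thermal + elastic) strains gives |α₁ − α₂|·ΔT = P·[1/(A₁E₁) + 1/(A₂E₂)].
|α₁ − α₂|·ΔT = 3.7×10⁻⁶ × 84 = 0.0003108.
1/(A₁E₁) + 1/(A₂E₂) = 1/(1675×201×10³) + 1/(1575×111×10³) = 8.69×10⁻⁹ N⁻¹.
P = 0.0003108 / 8.69×10⁻⁹ = 35760 N = 35.76 kN.
σ_{nickel alloy} = P/A₁ = 35760/1675 = 21.35 MPa, tensile.

σ ≈ 21.4 MPa (tensile)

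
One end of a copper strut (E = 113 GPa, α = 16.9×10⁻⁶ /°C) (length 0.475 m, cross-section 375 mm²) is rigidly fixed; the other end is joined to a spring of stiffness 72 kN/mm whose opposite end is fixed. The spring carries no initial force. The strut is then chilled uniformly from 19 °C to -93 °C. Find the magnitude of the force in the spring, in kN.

P ≈ 35.8 kN

If the spring were absent the strut would shorten by αΔT L = 16.9×10⁻⁶ × 112 × 475 = 0.8991 mm.
Let P be the tensile force in the spring. The strut extends elastically by PL/(AE) and the spring stretches by P/k; together these equal δ_free.
P [ L/(AE) + 1/k ] = δ_free → P [ 475/(375×113×10³) + 1/(72×10³) ] = 0.8991.
P = 0.8991 / 2.51×10⁻⁵ = 35820 N.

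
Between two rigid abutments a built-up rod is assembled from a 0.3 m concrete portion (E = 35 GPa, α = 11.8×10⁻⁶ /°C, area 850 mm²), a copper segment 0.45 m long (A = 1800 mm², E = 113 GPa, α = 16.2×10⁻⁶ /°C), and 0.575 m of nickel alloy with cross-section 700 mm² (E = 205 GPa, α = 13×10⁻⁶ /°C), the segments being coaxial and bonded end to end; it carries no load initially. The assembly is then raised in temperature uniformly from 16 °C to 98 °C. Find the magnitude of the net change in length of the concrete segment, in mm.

With the walls removed the bar would change length by δ_free = Σ αᵢΔT Lᵢ = 11.8×10⁻⁶×82×300 + 16.2×10⁻⁶×82×450 + 13×10⁻⁶×82×575 = 1.501 mm.
Since the ends are fixed, an axial force P builds up, equal in every segment, with P · Σ Lᵢ/(AᵢEᵢ) = δ_free.
Σ Lᵢ/(AᵢEᵢ) = 300/(850×35×10³) + 450/(1800×113×10³) + 575/(700×205×10³) = 1.63×10⁻⁵ mm/N.
P = 1.501 / 1.63×10⁻⁵ = 92070 N = 92.07 kN, compressive.
For the concrete segment, free thermal change = 11.8×10⁻⁶×82×300 = 0.2903 mm and elastic change from P = 92070×300/(850×35×10³) = 0.9284 mm; these oppose, so the net change is 0.638 mm (segment shortens).

|ΔL| ≈ 0.638 mm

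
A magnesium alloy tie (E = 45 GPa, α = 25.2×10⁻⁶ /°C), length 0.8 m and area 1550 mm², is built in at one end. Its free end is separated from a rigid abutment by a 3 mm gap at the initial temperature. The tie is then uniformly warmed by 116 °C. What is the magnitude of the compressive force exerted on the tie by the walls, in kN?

Unrestrained expansion: δ_free = αΔT L = 25.2×10⁻⁶ × 116 × 800 = 2.339 mm.
This is smaller than the 3 mm clearance, so the tie expands freely without reaching the stop — the stress is zero.

P ≈ 0 kN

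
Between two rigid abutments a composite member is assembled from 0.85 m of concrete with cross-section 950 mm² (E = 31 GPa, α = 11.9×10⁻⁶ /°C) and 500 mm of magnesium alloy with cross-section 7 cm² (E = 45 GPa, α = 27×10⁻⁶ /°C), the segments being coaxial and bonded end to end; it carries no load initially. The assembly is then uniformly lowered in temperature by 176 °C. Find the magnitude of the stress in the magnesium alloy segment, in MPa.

With the walls removed the bar would change length by δ_free = Σ αᵢΔT Lᵢ = 11.9×10⁻⁶×176×850 + 27×10⁻⁶×176×500 = 4.156 mm.
The walls prevent any net length change, so an axial force P (same in every segment) develops. Compatibility: P · Σ Lᵢ/(AᵢEᵢ) = δ_free.
The series flexibility is Σ Lᵢ/(AᵢEᵢ) = 850/(950×31×10³) + 500/(700×45×10³) = 4.474×10⁻⁵ mm/N.
So P = 4.156 / 4.474×10⁻⁵ = 92.91 kN, tensile.
σ_{magnesium alloy} = P / A = 92910 / 700 = 132.7 MPa.

σ ≈ 133 MPa (tensile)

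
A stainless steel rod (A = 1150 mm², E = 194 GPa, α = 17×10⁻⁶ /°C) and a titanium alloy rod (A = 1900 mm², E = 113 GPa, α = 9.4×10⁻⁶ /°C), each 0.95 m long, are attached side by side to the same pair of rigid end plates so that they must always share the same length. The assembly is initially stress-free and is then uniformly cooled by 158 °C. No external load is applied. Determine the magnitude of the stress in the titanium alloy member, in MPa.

Both members must finish at the same length. With the larger α, the stainless steel tends to over-contract; the plates restrain it, putting the stainless steel in tension and the titanium alloy in compression. With no external load the two internal forces are equal and opposite, magnitude P.
Equating the net (thermal + elastic) strains gives |α₁ − α₂|·ΔT = P·[1/(A₁E₁) + 1/(A₂E₂)].
|α₁ − α₂|·ΔT = 7.6×10⁻⁶ × 158 = 0.001201.
1/(A₁E₁) + 1/(A₂E₂) = 1/(1150×194×10³) + 1/(1900×113×10³) = 9.14×10⁻⁹ N⁻¹.
So P = 0.001201 / 9.14×10⁻⁹ = 131.4 kN.
σ_{titanium alloy} = P/A₂ = 131400/1900 = 69.15 MPa, compressive.

σ ≈ 69.1 MPa (compressive)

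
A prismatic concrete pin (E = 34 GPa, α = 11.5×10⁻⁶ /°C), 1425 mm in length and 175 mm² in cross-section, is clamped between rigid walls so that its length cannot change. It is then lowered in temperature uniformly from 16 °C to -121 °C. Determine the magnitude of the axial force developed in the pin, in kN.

P ≈ 9.37 kN (tensile)

Full restraint means ε = 0, so the stress is σ = EαΔT = 34×10³ × 11.5×10⁻⁶ × 137 = 53.57 MPa.
P = AEαΔT = 175 × 34×10³ × 11.5×10⁻⁶ × 137 = 9.374 kN (tensile).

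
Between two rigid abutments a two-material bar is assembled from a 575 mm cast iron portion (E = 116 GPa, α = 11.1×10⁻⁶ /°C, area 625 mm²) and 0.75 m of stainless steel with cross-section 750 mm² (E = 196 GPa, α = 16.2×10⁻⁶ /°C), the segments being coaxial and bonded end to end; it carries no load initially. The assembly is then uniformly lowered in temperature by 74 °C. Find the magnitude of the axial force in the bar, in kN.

If the supports were absent, the total length change would be Σ αᵢΔT Lᵢ = 11.1×10⁻⁶×74×575 + 16.2×10⁻⁶×74×750 = 1.371 mm.
The rigid supports impose zero overall length change; the single axial force P common to all segments must satisfy P Σ Lᵢ/(AᵢEᵢ) = δ_free.
Σ Lᵢ/(AᵢEᵢ) = 575/(625×116×10³) + 750/(750×196×10³) = 1.303×10⁻⁵ mm/N.
So P = 1.371 / 1.303×10⁻⁵ = 105.2 kN, tensile.

P ≈ 105 kN (tensile)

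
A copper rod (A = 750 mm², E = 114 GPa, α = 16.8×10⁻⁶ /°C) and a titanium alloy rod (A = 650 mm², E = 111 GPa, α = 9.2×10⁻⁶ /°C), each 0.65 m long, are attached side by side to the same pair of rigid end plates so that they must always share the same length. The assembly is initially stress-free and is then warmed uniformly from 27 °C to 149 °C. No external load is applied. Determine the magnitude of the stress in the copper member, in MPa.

σ ≈ 48.4 MPa (compressive)

Equilibrium of a rigid end plate with no external load gives equal and opposite internal forces ±P in the two members. Since α_{copper} > α_{titanium alloy}, heating drives the copper into compression and the titanium alloy into tension.
Compatibility of the two members (thermal + elastic change equal): (α₁ − α₂)ΔT = P·[1/(A₁E₁) + 1/(A₂E₂)].
|α₁ − α₂|·ΔT = 7.6×10⁻⁶ × 122 = 0.0009272.
1/(A₁E₁) + 1/(A₂E₂) = 1/(750×114×10³) + 1/(650×111×10³) = 2.556×10⁻⁸ N⁻¹.
P = 0.0009272 / 2.556×10⁻⁸ = 36280 N = 36.28 kN.
σ_{copper} = P/A₁ = 36280/750 = 48.37 MPa, compressive.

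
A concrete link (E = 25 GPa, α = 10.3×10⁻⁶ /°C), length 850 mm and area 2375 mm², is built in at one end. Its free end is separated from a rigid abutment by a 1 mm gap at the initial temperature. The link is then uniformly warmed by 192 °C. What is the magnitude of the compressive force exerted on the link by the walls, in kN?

P ≈ 47.6 kN

If the wall were absent the link would grow by αΔT L = 10.3×10⁻⁶ × 192 × 850 = 1.681 mm.
After closing the 1 mm clearance, 1.681 − 1 = 0.681 mm of expansion remains to be suppressed by the wall.
That suppressed elongation corresponds to σ = E·Δ/L = 25×10³ × 0.681/850 = 20.03 MPa.
P = σA = 20.03 × 2375 = 47.57 kN.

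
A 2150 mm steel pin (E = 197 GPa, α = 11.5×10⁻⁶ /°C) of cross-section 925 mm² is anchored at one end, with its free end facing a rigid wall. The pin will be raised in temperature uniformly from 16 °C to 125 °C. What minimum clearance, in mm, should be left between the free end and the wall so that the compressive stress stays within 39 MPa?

g ≈ 2.27 mm

Free expansion if unrestrained: δ_free = αΔT L = 11.5×10⁻⁶ × 109 × 2150 = 2.695 mm.
A stress of 39 MPa corresponds to the wall pushing the pin back by σL/E = 39×2150/(197×10³) = 0.4256 mm.
The gap must absorb the remainder: g_min = 2.695 − 0.4256 = 2.269 mm.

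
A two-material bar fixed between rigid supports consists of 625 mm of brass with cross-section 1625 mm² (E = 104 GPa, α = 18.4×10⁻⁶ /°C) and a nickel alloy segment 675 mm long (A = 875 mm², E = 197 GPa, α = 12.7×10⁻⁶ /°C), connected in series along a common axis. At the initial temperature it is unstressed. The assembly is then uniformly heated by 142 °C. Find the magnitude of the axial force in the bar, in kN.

P ≈ 374 kN (compressive)

Free thermal expansion of the whole bar: Σ αᵢΔT Lᵢ = 18.4×10⁻⁶×142×625 + 12.7×10⁻⁶×142×675 = 2.85 mm.
The walls prevent any net length change, so an axial force P (same in every segment) develops. Compatibility: P · Σ Lᵢ/(AᵢEᵢ) = δ_free.
Σ Lᵢ/(AᵢEᵢ) = 625/(1625×104×10³) + 675/(875×197×10³) = 7.614×10⁻⁶ mm/N.
Hence P = δ_free / Σ(L/AE) = 2.85/7.614×10⁻⁶ = 374.3 kN (compressive).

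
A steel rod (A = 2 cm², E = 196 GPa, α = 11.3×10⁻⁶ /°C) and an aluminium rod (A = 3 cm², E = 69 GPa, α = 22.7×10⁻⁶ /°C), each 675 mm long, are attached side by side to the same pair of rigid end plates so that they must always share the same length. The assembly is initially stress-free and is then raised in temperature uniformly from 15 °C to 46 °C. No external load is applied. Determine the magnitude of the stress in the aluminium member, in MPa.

The aluminium has the larger α, so on heating it would change length more than the steel if both were free. The rigid plates force a common final length, so the aluminium is put into compression and the steel into tension, with equal and opposite forces P (no external load).
Equating the net (thermal + elastic) strains gives |α₁ − α₂|·ΔT = P·[1/(A₁E₁) + 1/(A₂E₂)].
|α₁ − α₂|·ΔT = 11.4×10⁻⁶ × 31 = 0.0003534.
1/(A₁E₁) + 1/(A₂E₂) = 1/(200×196×10³) + 1/(300×69×10³) = 7.382×10⁻⁸ N⁻¹.
So P = 0.0003534 / 7.382×10⁻⁸ = 4.787 kN.
σ_{aluminium} = P/A₂ = 4787/300 = 15.96 MPa, compressive.

σ ≈ 16 MPa (compressive)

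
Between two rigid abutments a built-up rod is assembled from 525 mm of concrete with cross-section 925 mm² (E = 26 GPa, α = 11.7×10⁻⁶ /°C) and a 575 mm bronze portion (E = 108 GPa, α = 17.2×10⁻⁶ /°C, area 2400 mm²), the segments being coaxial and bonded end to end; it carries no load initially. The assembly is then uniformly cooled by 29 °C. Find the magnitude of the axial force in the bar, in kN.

P ≈ 19.3 kN (tensile)

If the supports were absent, the total length change would be Σ αᵢΔT Lᵢ = 11.7×10⁻⁶×29×525 + 17.2×10⁻⁶×29×575 = 0.4649 mm.
Since the ends are fixed, an axial force P builds up, equal in every segment, with P · Σ Lᵢ/(AᵢEᵢ) = δ_free.
Σ Lᵢ/(AᵢEᵢ) = 525/(925×26×10³) + 575/(2400×108×10³) = 2.405×10⁻⁵ mm/N.
P = 0.4649 / 2.405×10⁻⁵ = 19330 N = 19.33 kN, tensile.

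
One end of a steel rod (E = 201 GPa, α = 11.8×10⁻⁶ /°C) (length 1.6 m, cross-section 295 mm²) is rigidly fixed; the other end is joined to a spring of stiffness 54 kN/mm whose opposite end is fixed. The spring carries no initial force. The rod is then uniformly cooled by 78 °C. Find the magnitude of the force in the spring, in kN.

The unrestrained thermal change is αΔT L = 11.8×10⁻⁶ × 78 × 1600 = 1.473 mm.
Let P be the tensile force in the spring. The rod extends elastically by PL/(AE) and the spring stretches by P/k; together these equal δ_free.
So P = δ_free / [L/(AE) + 1/k] = 1.473 / [ 1600/(295×201×10³) + 1/(54×10³) ].
P = 1.473 / 4.55×10⁻⁵ = 32360 N.

P ≈ 32.4 kN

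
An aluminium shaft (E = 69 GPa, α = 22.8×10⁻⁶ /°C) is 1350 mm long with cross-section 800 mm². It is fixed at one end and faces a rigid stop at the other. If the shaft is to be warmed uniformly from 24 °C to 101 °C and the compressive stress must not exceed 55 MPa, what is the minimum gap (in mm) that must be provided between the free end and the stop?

With no wall the shaft would lengthen by αΔT L = 22.8×10⁻⁶ × 77 × 1350 = 2.37 mm.
A stress of 55 MPa corresponds to the wall pushing the shaft back by σL/E = 55×1350/(69×10³) = 1.076 mm.
So the gap has to take up the difference, g_min = δ_free − σL/E = 2.37 − 1.076 = 1.294 mm.

g ≈ 1.29 mm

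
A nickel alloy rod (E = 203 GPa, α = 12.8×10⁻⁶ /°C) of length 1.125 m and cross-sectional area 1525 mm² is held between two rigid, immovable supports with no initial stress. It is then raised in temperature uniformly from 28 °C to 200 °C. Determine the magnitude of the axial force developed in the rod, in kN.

P ≈ 682 kN (compressive)

Full restraint means ε = 0, so the stress is σ = EαΔT = 203×10³ × 12.8×10⁻⁶ × 172 = 446.9 MPa.
Axial force P = σA = 446.9 × 1525 = 681600 N = 681.6 kN, compressive.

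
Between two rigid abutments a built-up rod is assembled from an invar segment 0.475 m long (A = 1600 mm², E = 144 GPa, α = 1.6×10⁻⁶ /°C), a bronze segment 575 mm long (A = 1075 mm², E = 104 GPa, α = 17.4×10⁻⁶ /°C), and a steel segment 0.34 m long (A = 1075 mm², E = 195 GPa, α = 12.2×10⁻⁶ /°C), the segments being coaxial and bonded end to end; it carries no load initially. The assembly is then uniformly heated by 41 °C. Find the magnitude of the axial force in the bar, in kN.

If the supports were absent, the total length change would be Σ αᵢΔT Lᵢ = 1.6×10⁻⁶×41×475 + 17.4×10⁻⁶×41×575 + 12.2×10⁻⁶×41×340 = 0.6114 mm.
Since the ends are fixed, an axial force P builds up, equal in every segment, with P · Σ Lᵢ/(AᵢEᵢ) = δ_free.
The series flexibility is Σ Lᵢ/(AᵢEᵢ) = 475/(1600×144×10³) + 575/(1075×104×10³) + 340/(1075×195×10³) = 8.827×10⁻⁶ mm/N.
So P = 0.6114 / 8.827×10⁻⁶ = 69.27 kN, compressive.

P ≈ 69.3 kN (compressive)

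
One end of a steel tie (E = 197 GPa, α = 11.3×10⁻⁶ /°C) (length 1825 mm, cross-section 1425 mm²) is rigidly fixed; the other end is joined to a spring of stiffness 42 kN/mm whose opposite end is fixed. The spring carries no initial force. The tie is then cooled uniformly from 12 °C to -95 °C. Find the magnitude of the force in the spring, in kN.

If the spring were absent the tie would shorten by αΔT L = 11.3×10⁻⁶ × 107 × 1825 = 2.207 mm.
With a force P in the spring, the elastic change of the tie is PL/(AE) and that of the spring is P/k; compatibility requires their sum to equal δ_free.
So P = δ_free / [L/(AE) + 1/k] = 2.207 / [ 1825/(1425×197×10³) + 1/(42×10³) ].
P = 2.207 / 3.031×10⁻⁵ = 72800 N.

P ≈ 72.8 kN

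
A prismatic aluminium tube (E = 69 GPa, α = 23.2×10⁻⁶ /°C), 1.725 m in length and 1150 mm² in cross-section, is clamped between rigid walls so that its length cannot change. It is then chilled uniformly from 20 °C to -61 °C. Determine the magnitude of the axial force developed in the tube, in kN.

The ends cannot move, so σ = EαΔT = 69×10³ × 23.2×10⁻⁶ × 81 = 129.7 MPa.
Then P = σA = 129.7 × 1150 mm² = 149.1 kN, tensile.

P ≈ 149 kN (tensile)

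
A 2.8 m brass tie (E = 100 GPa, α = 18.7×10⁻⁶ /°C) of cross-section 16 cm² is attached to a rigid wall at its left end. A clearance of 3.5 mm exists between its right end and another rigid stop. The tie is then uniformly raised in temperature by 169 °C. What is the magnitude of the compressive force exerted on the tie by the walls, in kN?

P ≈ 306 kN

If the wall were absent the tie would grow by αΔT L = 18.7×10⁻⁶ × 169 × 2800 = 8.849 mm.
After closing the 3.5 mm clearance, 8.849 − 3.5 = 5.349 mm of expansion remains to be suppressed by the wall.
That suppressed elongation corresponds to σ = E·Δ/L = 100×10³ × 5.349/2800 = 191 MPa.
Force on the wall = σA = 191 × 1600 mm² = 305.6 kN.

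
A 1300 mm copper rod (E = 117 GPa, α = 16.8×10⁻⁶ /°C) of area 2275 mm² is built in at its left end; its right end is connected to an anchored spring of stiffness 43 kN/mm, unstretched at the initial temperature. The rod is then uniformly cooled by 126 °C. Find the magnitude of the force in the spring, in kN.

If the spring were absent the rod would shorten by αΔT L = 16.8×10⁻⁶ × 126 × 1300 = 2.752 mm.
Let P be the tensile force in the spring. The rod extends elastically by PL/(AE) and the spring stretches by P/k; together these equal δ_free.
So P = δ_free / [L/(AE) + 1/k] = 2.752 / [ 1300/(2275×117×10³) + 1/(43×10³) ].
P = 2.752 / 2.814×10⁻⁵ = 97790 N.

P ≈ 97.8 kN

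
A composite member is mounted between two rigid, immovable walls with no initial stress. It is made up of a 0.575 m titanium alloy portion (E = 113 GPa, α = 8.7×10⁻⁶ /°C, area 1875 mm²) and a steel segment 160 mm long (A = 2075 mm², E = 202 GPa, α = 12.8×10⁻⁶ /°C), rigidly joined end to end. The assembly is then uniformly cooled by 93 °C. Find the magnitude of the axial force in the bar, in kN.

P ≈ 212 kN (tensile)

With the walls removed the bar would change length by δ_free = Σ αᵢΔT Lᵢ = 8.7×10⁻⁶×93×575 + 12.8×10⁻⁶×93×160 = 0.6557 mm.
Since the ends are fixed, an axial force P builds up, equal in every segment, with P · Σ Lᵢ/(AᵢEᵢ) = δ_free.
The series flexibility is Σ Lᵢ/(AᵢEᵢ) = 575/(1875×113×10³) + 160/(2075×202×10³) = 3.096×10⁻⁶ mm/N.
Hence P = δ_free / Σ(L/AE) = 0.6557/3.096×10⁻⁶ = 211.8 kN (tensile).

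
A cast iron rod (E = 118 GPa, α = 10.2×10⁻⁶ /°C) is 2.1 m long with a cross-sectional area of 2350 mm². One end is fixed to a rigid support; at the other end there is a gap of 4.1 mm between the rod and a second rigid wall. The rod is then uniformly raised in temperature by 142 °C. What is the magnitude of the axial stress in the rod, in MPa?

σ ≈ 0 MPa

Unrestrained expansion: δ_free = αΔT L = 10.2×10⁻⁶ × 142 × 2100 = 3.042 mm.
Since δ_free = 3.04 mm is less than the 4.1 mm gap, the rod never touches the wall. No axial force develops.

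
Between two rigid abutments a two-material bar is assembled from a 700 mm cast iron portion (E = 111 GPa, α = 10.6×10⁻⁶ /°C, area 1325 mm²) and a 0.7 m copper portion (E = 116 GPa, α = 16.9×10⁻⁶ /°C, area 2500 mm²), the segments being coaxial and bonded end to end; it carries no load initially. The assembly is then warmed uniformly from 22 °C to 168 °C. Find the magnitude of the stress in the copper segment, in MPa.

σ ≈ 157 MPa (compressive)

If the supports were absent, the total length change would be Σ αᵢΔT Lᵢ = 10.6×10⁻⁶×146×700 + 16.9×10⁻⁶×146×700 = 2.81 mm.
The walls prevent any net length change, so an axial force P (same in every segment) develops. Compatibility: P · Σ Lᵢ/(AᵢEᵢ) = δ_free.
The series flexibility is Σ Lᵢ/(AᵢEᵢ) = 700/(1325×111×10³) + 700/(2500×116×10³) = 7.173×10⁻⁶ mm/N.
So P = 2.81 / 7.173×10⁻⁶ = 391.8 kN, compressive.
σ_{copper} = P / A = 391800 / 2500 = 156.7 MPa.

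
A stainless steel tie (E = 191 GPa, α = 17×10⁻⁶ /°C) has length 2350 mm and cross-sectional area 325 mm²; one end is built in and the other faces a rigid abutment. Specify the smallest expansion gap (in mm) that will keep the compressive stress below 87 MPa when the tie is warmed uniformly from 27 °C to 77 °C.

g ≈ 0.927 mm

Free expansion if unrestrained: δ_free = αΔT L = 17×10⁻⁶ × 50 × 2350 = 1.997 mm.
A stress of 87 MPa corresponds to the wall pushing the tie back by σL/E = 87×2350/(191×10³) = 1.07 mm.
The gap must absorb the remainder: g_min = 1.997 − 1.07 = 0.9271 mm.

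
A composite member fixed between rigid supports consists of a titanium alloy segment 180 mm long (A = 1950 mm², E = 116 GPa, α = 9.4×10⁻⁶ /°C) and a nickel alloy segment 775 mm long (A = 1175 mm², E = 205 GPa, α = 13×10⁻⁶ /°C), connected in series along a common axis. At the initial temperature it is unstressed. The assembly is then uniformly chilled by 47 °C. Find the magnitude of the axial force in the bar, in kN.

P ≈ 138 kN (tensile)

Free thermal contraction of the whole bar: Σ αᵢΔT Lᵢ = 9.4×10⁻⁶×47×180 + 13×10⁻⁶×47×775 = 0.553 mm.
Since the ends are fixed, an axial force P builds up, equal in every segment, with P · Σ Lᵢ/(AᵢEᵢ) = δ_free.
The series flexibility is Σ Lᵢ/(AᵢEᵢ) = 180/(1950×116×10³) + 775/(1175×205×10³) = 4.013×10⁻⁶ mm/N.
Hence P = δ_free / Σ(L/AE) = 0.553/4.013×10⁻⁶ = 137.8 kN (tensile).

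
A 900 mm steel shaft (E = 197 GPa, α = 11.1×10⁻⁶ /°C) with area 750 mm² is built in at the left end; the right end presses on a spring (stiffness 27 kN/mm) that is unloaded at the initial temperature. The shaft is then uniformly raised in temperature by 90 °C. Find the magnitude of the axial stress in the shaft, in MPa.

Free thermal expansion: δ_free = αΔT L = 11.1×10⁻⁶ × 90 × 900 = 0.8991 mm.
With a force P in the spring, the elastic change of the shaft is PL/(AE) and that of the spring is P/k; compatibility requires their sum to equal δ_free.
P [ L/(AE) + 1/k ] = δ_free → P [ 900/(750×197×10³) + 1/(27×10³) ] = 0.8991.
P = 0.8991 / 4.313×10⁻⁵ = 20850 N.
σ = P/A = 20850/750 = 27.8 MPa.

σ ≈ 27.8 MPa (compressive)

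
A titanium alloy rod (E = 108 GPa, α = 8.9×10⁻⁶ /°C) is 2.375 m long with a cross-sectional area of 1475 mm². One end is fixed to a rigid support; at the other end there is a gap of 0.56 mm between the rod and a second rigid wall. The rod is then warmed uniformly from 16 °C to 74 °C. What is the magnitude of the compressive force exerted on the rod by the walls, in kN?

P ≈ 44.7 kN

Unrestrained expansion: δ_free = αΔT L = 8.9×10⁻⁶ × 58 × 2375 = 1.226 mm.
This exceeds the 0.56 mm gap, so the wall pushes back. The portion of expansion that must be recovered elastically is δ_free − gap = 1.226 − 0.56 = 0.666 mm.
That suppressed elongation corresponds to σ = E·Δ/L = 108×10³ × 0.666/2375 = 30.28 MPa.
P = σA = 30.28 × 1475 = 44.67 kN.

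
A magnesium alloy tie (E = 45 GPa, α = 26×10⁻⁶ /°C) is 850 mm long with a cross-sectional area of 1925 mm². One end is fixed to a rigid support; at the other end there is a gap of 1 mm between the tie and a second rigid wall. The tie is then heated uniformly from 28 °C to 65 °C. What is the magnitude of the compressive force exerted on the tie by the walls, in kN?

P ≈ 0 kN

Free thermal elongation = αΔT L = 26×10⁻⁶ × 37 × 850 = 0.8177 mm.
This is smaller than the 1 mm clearance, so the tie expands freely without reaching the stop — the stress is zero.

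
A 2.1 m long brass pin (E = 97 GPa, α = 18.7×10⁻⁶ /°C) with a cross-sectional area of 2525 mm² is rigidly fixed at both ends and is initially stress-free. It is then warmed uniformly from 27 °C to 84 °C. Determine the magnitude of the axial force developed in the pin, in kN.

With zero net strain, σ = E·αΔT = 97 GPa × 18.7×10⁻⁶ × 57 = 103.4 MPa.
P = AEαΔT = 2525 × 97×10³ × 18.7×10⁻⁶ × 57 = 261.1 kN (compressive).

P ≈ 261 kN (compressive)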